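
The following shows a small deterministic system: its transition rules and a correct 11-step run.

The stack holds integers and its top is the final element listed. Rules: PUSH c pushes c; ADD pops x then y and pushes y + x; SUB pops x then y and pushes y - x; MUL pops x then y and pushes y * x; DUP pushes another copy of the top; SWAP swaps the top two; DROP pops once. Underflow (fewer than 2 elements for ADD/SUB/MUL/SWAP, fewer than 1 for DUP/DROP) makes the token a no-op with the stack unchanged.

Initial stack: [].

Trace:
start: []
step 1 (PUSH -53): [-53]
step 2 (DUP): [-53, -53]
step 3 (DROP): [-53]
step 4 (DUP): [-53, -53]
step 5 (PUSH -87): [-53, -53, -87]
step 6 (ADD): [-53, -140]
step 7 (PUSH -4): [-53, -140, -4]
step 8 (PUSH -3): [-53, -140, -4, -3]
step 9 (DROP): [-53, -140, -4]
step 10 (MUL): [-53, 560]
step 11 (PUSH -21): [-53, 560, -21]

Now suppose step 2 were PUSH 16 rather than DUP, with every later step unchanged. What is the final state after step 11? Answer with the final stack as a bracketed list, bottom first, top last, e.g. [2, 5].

(re-executing from step 2 with the substitution; state before step 2: [-53])
step 2 (PUSH 16): [-53, 16]
step 3 (DROP): [-53]
step 4 (DUP): [-53, -53]
step 5 (PUSH -87): [-53, -53, -87]
step 6 (ADD): [-53, -140]
step 7 (PUSH -4): [-53, -140, -4]
step 8 (PUSH -3): [-53, -140, -4, -3]
step 9 (DROP): [-53, -140, -4]
step 10 (MUL): [-53, 560]
step 11 (PUSH -21): [-53, 560, -21]

[-53, 560, -21]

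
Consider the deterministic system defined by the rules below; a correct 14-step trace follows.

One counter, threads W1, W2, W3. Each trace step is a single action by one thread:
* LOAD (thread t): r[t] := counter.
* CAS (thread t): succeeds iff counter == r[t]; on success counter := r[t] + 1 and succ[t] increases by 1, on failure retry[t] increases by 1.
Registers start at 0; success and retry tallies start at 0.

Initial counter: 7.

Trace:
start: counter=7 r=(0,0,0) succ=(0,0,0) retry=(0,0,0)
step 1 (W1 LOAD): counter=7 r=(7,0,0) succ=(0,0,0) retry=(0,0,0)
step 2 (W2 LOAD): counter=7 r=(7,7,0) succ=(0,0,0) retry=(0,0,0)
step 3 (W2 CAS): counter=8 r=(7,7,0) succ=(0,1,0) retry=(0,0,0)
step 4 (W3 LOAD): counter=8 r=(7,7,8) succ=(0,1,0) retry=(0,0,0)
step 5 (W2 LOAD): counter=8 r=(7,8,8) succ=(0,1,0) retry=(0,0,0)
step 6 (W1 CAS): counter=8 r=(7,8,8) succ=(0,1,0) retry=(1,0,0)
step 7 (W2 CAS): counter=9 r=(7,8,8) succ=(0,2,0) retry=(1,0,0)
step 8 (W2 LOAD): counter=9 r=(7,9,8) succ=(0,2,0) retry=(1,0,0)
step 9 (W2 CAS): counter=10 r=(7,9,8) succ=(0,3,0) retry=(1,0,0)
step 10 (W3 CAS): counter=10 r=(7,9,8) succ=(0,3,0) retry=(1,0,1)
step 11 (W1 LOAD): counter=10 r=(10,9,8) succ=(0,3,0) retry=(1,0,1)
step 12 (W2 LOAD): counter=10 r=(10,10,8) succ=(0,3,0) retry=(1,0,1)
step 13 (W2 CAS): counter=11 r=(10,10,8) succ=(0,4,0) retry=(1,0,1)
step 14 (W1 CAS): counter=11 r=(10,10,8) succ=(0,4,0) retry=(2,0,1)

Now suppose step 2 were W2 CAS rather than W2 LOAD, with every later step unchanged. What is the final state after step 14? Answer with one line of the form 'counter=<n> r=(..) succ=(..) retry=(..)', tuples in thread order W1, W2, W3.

counter=10 r=(9,9,7) succ=(1,2,0) retry=(1,3,1)

(re-executing from step 2 with the substitution; state before step 2: counter=7 r=(7,0,0) succ=(0,0,0) retry=(0,0,0))
step 2 (W2 CAS): counter=7 r=(7,0,0) succ=(0,0,0) retry=(0,1,0)
step 3 (W2 CAS): counter=7 r=(7,0,0) succ=(0,0,0) retry=(0,2,0)
step 4 (W3 LOAD): counter=7 r=(7,0,7) succ=(0,0,0) retry=(0,2,0)
step 5 (W2 LOAD): counter=7 r=(7,7,7) succ=(0,0,0) retry=(0,2,0)
step 6 (W1 CAS): counter=8 r=(7,7,7) succ=(1,0,0) retry=(0,2,0)
step 7 (W2 CAS): counter=8 r=(7,7,7) succ=(1,0,0) retry=(0,3,0)
step 8 (W2 LOAD): counter=8 r=(7,8,7) succ=(1,0,0) retry=(0,3,0)
step 9 (W2 CAS): counter=9 r=(7,8,7) succ=(1,1,0) retry=(0,3,0)
step 10 (W3 CAS): counter=9 r=(7,8,7) succ=(1,1,0) retry=(0,3,1)
step 11 (W1 LOAD): counter=9 r=(9,8,7) succ=(1,1,0) retry=(0,3,1)
step 12 (W2 LOAD): counter=9 r=(9,9,7) succ=(1,1,0) retry=(0,3,1)
step 13 (W2 CAS): counter=10 r=(9,9,7) succ=(1,2,0) retry=(0,3,1)
step 14 (W1 CAS): counter=10 r=(9,9,7) succ=(1,2,0) retry=(1,3,1)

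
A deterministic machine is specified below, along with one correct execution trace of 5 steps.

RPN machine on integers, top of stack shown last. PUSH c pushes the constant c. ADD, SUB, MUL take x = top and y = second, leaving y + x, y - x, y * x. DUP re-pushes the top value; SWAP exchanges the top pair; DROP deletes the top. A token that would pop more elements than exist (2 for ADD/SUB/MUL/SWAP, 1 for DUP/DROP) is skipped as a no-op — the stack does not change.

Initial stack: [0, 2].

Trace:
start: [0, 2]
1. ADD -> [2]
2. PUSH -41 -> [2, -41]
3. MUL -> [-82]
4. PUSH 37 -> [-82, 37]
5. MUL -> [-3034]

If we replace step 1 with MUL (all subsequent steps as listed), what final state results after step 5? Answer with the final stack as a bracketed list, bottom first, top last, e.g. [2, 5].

(re-executing from step 1 with the substitution; state before step 1: [0, 2])
1. MUL -> [0]
2. PUSH -41 -> [0, -41]
3. MUL -> [0]
4. PUSH 37 -> [0, 37]
5. MUL -> [0]

[0]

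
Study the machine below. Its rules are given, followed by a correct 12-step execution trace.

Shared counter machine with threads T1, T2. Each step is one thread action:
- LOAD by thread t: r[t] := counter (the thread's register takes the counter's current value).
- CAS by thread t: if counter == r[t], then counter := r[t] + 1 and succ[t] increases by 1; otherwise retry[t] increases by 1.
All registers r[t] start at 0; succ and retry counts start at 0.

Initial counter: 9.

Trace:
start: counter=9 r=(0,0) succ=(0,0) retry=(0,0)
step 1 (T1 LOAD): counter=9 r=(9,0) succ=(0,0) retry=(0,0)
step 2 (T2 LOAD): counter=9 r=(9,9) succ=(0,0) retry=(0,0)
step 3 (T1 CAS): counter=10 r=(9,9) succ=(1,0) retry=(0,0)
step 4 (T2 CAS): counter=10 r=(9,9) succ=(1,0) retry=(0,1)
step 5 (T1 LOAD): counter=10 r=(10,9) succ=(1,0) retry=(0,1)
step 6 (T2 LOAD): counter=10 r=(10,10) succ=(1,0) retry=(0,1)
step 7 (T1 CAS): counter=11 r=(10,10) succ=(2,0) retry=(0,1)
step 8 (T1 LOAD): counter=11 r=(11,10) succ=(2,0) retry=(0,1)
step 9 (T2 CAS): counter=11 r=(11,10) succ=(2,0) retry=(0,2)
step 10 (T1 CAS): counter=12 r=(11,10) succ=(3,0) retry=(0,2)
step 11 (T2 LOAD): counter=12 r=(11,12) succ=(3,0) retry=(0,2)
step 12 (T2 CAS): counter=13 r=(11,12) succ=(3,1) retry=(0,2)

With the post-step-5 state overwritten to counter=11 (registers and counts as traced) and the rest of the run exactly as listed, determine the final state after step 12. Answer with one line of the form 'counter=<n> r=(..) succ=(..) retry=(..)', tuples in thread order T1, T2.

state after step 5 := counter=11 r=(10,9) succ=(1,0) retry=(0,1)
step 6 (T2 LOAD): counter=11 r=(10,11) succ=(1,0) retry=(0,1)
step 7 (T1 CAS): counter=11 r=(10,11) succ=(1,0) retry=(1,1)
step 8 (T1 LOAD): counter=11 r=(11,11) succ=(1,0) retry=(1,1)
step 9 (T2 CAS): counter=12 r=(11,11) succ=(1,1) retry=(1,1)
step 10 (T1 CAS): counter=12 r=(11,11) succ=(1,1) retry=(2,1)
step 11 (T2 LOAD): counter=12 r=(11,12) succ=(1,1) retry=(2,1)
step 12 (T2 CAS): counter=13 r=(11,12) succ=(1,2) retry=(2,1)

counter=13 r=(11,12) succ=(1,2) retry=(2,1)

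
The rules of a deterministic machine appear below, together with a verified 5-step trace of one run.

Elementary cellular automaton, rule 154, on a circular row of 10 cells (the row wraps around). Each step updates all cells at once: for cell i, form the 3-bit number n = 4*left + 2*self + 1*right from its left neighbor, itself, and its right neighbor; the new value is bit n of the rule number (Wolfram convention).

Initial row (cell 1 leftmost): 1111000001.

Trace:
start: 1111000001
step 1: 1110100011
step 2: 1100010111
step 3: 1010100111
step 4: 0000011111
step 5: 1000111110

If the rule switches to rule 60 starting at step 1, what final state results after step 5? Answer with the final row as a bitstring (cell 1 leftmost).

(re-executing steps 1..5 under rule 60; state before step 1: 1111000001)
step 1: 0000100001
step 2: 1000110001
step 3: 0100101001
step 4: 1110111101
step 5: 0001100011

0001100011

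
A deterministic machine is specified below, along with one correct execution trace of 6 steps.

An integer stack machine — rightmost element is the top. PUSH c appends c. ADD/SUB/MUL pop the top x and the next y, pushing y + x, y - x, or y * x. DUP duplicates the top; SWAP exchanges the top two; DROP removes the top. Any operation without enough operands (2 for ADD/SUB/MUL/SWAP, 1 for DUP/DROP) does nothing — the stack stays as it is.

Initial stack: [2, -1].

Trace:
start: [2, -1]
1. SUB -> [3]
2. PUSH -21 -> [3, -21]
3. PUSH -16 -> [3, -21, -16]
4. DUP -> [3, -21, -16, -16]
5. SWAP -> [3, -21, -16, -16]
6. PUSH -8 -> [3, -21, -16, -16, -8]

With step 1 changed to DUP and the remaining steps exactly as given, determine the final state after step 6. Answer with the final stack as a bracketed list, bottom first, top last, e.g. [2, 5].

(re-executing from step 1 with the substitution; state before step 1: [2, -1])
1. DUP -> [2, -1, -1]
2. PUSH -21 -> [2, -1, -1, -21]
3. PUSH -16 -> [2, -1, -1, -21, -16]
4. DUP -> [2, -1, -1, -21, -16, -16]
5. SWAP -> [2, -1, -1, -21, -16, -16]
6. PUSH -8 -> [2, -1, -1, -21, -16, -16, -8]

[2, -1, -1, -21, -16, -16, -8]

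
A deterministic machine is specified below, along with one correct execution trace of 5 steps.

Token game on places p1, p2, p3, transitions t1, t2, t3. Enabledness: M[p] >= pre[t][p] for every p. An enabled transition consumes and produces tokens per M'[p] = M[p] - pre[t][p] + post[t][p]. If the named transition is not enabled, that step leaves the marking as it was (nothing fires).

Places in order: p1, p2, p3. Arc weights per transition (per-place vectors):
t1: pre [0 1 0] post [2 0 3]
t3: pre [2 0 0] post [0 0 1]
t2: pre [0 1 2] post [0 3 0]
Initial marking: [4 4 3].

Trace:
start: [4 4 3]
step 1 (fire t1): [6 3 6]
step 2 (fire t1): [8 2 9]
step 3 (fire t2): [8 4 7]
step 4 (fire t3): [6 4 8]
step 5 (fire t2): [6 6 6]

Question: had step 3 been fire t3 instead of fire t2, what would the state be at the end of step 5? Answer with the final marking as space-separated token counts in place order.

4 4 9

(re-executing from step 3 with the substitution; state before step 3: [8 2 9])
step 3 (fire t3): [6 2 10]
step 4 (fire t3): [4 2 11]
step 5 (fire t2): [4 4 9]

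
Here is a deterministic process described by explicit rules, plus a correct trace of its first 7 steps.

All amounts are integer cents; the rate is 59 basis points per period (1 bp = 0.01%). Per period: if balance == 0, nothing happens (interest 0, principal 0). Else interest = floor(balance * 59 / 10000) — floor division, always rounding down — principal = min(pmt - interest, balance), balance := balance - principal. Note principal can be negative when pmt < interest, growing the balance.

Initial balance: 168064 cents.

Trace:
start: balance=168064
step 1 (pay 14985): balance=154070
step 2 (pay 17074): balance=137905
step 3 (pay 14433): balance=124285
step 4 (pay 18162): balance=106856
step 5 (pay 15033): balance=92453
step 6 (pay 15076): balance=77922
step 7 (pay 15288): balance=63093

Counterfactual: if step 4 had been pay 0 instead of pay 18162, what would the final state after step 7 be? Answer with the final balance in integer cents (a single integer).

81579

(re-executing from step 4 with the substitution; state before step 4: balance=124285)
step 4 (pay 0): balance=125018
step 5 (pay 15033): balance=110722
step 6 (pay 15076): balance=96299
step 7 (pay 15288): balance=81579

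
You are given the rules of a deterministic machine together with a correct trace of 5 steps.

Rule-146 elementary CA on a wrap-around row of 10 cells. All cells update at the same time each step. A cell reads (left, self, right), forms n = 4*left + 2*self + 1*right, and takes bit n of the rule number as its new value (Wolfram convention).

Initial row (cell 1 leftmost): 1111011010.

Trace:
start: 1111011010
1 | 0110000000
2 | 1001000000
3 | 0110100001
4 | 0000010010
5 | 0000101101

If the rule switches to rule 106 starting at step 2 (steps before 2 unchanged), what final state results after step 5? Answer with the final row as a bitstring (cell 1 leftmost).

0100000110

(re-executing steps 2..5 under rule 106; state before step 2: 0110000000)
2 | 1110000000
3 | 1010000001
4 | 1100000011
5 | 0100000110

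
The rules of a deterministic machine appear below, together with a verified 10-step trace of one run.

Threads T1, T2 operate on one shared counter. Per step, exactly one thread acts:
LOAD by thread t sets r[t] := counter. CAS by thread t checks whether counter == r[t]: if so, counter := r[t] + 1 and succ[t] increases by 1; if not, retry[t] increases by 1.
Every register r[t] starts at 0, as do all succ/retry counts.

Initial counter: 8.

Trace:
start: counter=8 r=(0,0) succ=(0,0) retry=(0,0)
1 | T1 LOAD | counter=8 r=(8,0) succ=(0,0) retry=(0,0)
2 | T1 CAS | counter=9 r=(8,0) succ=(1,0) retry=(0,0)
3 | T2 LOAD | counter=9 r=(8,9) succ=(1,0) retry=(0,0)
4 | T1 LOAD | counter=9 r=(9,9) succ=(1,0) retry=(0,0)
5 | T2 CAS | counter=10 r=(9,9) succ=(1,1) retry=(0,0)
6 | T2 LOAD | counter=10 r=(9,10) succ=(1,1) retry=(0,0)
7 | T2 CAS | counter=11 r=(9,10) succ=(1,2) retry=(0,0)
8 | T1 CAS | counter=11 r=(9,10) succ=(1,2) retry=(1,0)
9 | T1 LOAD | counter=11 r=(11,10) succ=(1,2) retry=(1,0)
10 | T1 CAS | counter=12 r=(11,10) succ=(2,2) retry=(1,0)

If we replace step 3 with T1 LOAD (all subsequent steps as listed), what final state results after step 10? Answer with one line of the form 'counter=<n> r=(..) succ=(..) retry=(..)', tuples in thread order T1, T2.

(re-executing from step 3 with the substitution; state before step 3: counter=9 r=(8,0) succ=(1,0) retry=(0,0))
3 | T1 LOAD | counter=9 r=(9,0) succ=(1,0) retry=(0,0)
4 | T1 LOAD | counter=9 r=(9,0) succ=(1,0) retry=(0,0)
5 | T2 CAS | counter=9 r=(9,0) succ=(1,0) retry=(0,1)
6 | T2 LOAD | counter=9 r=(9,9) succ=(1,0) retry=(0,1)
7 | T2 CAS | counter=10 r=(9,9) succ=(1,1) retry=(0,1)
8 | T1 CAS | counter=10 r=(9,9) succ=(1,1) retry=(1,1)
9 | T1 LOAD | counter=10 r=(10,9) succ=(1,1) retry=(1,1)
10 | T1 CAS | counter=11 r=(10,9) succ=(2,1) retry=(1,1)

counter=11 r=(10,9) succ=(2,1) retry=(1,1)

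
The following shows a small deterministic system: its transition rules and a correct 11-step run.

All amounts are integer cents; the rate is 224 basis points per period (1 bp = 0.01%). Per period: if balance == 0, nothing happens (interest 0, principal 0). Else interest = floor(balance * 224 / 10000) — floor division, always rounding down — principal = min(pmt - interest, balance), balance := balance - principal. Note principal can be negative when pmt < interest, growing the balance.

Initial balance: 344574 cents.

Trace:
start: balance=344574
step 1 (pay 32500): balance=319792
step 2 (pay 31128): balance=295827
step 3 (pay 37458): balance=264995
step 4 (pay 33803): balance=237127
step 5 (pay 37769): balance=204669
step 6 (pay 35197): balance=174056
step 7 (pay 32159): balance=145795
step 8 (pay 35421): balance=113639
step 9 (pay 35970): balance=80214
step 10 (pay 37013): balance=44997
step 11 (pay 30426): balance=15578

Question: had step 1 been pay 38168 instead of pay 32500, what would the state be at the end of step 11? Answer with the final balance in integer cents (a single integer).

(re-executing from step 1 with the substitution; state before step 1: balance=344574)
step 1 (pay 38168): balance=314124
step 2 (pay 31128): balance=290032
step 3 (pay 37458): balance=259070
step 4 (pay 33803): balance=231070
step 5 (pay 37769): balance=198476
step 6 (pay 35197): balance=167724
step 7 (pay 32159): balance=139322
step 8 (pay 35421): balance=107021
step 9 (pay 35970): balance=73448
step 10 (pay 37013): balance=38080
step 11 (pay 30426): balance=8506

8506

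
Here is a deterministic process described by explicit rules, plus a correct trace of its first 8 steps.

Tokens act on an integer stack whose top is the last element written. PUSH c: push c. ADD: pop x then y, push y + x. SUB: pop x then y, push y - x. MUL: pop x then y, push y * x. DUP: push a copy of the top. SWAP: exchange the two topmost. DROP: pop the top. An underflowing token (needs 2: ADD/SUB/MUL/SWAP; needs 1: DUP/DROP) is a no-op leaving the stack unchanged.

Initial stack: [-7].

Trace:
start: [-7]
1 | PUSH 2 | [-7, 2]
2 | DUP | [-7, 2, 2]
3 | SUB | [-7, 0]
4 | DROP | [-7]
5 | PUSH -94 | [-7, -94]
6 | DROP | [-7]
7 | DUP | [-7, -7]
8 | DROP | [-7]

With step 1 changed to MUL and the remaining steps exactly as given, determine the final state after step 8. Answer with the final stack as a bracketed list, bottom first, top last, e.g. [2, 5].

[]

(re-executing from step 1 with the substitution; state before step 1: [-7])
1 | MUL | [-7]
2 | DUP | [-7, -7]
3 | SUB | [0]
4 | DROP | []
5 | PUSH -94 | [-94]
6 | DROP | []
7 | DUP | []
8 | DROP | []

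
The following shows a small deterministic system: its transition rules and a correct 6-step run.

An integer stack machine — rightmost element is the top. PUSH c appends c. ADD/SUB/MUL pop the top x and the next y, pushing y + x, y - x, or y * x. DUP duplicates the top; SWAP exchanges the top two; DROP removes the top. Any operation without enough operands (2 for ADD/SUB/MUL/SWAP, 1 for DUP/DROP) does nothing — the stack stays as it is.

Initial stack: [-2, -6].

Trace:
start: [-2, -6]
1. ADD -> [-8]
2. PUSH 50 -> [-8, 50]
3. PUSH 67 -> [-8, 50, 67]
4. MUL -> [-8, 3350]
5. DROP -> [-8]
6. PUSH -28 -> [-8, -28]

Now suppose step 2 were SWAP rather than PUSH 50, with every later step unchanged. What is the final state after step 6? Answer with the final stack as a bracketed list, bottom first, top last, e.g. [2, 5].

[-28]

(re-executing from step 2 with the substitution; state before step 2: [-8])
2. SWAP -> [-8]
3. PUSH 67 -> [-8, 67]
4. MUL -> [-536]
5. DROP -> []
6. PUSH -28 -> [-28]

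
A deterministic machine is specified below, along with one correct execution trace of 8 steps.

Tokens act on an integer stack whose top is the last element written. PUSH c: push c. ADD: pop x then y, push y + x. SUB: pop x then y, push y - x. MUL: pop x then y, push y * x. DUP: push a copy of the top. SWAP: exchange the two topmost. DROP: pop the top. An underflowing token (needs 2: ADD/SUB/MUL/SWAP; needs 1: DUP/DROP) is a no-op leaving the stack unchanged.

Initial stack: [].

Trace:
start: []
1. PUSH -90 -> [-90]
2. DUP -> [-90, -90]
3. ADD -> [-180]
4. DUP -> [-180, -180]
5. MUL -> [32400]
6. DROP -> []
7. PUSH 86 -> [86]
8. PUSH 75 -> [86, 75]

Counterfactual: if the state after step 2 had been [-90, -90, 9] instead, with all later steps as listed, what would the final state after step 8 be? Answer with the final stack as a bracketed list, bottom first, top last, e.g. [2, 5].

[-90, 86, 75]

state after step 2 := [-90, -90, 9]
3. ADD -> [-90, -81]
4. DUP -> [-90, -81, -81]
5. MUL -> [-90, 6561]
6. DROP -> [-90]
7. PUSH 86 -> [-90, 86]
8. PUSH 75 -> [-90, 86, 75]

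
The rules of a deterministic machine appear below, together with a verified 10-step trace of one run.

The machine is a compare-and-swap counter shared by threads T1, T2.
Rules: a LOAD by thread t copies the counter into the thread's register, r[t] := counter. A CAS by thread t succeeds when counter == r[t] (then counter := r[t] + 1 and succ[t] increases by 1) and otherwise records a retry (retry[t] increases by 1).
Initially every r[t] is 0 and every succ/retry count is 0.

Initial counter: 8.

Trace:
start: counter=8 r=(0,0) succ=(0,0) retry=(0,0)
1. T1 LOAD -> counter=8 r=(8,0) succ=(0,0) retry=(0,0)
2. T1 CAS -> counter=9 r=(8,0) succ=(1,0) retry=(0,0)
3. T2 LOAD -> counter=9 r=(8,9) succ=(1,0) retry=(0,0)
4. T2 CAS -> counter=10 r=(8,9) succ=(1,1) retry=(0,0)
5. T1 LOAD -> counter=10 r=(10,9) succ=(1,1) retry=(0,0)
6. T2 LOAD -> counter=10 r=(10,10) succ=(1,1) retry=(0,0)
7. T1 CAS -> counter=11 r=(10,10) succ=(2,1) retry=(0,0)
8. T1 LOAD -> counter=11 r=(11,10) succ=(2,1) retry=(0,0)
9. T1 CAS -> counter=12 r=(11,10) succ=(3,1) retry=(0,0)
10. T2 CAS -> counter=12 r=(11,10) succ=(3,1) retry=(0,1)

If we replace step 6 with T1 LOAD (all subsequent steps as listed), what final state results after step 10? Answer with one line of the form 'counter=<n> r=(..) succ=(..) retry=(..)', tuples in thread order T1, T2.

(re-executing from step 6 with the substitution; state before step 6: counter=10 r=(10,9) succ=(1,1) retry=(0,0))
6. T1 LOAD -> counter=10 r=(10,9) succ=(1,1) retry=(0,0)
7. T1 CAS -> counter=11 r=(10,9) succ=(2,1) retry=(0,0)
8. T1 LOAD -> counter=11 r=(11,9) succ=(2,1) retry=(0,0)
9. T1 CAS -> counter=12 r=(11,9) succ=(3,1) retry=(0,0)
10. T2 CAS -> counter=12 r=(11,9) succ=(3,1) retry=(0,1)

counter=12 r=(11,9) succ=(3,1) retry=(0,1)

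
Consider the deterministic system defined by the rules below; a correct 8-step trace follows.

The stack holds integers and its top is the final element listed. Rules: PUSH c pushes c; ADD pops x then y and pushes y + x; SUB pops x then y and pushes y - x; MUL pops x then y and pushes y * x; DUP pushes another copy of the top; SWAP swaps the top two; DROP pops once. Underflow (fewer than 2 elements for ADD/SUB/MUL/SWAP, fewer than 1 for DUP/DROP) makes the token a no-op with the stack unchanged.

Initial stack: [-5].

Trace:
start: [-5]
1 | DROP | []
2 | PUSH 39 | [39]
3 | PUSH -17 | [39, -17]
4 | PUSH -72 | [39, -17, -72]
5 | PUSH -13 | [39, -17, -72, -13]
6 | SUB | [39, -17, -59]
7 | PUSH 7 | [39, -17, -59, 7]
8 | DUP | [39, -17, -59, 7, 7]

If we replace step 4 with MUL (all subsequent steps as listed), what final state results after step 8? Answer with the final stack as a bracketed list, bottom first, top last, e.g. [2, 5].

[-650, 7, 7]

(re-executing from step 4 with the substitution; state before step 4: [39, -17])
4 | MUL | [-663]
5 | PUSH -13 | [-663, -13]
6 | SUB | [-650]
7 | PUSH 7 | [-650, 7]
8 | DUP | [-650, 7, 7]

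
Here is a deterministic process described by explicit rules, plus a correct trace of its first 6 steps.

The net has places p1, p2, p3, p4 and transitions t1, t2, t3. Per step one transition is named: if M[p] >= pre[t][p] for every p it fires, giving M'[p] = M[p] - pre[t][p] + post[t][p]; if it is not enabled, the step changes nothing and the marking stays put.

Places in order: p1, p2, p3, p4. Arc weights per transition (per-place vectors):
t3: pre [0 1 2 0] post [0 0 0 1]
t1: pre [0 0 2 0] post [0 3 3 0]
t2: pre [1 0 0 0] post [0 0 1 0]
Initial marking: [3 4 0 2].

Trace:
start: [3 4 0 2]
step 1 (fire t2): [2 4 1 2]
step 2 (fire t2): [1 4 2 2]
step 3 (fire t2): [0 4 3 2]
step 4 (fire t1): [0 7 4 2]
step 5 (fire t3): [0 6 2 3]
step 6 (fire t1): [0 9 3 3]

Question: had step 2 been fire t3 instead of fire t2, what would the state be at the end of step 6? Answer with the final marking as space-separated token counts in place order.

(re-executing from step 2 with the substitution; state before step 2: [2 4 1 2])
step 2 (fire t3): [2 4 1 2]
step 3 (fire t2): [1 4 2 2]
step 4 (fire t1): [1 7 3 2]
step 5 (fire t3): [1 6 1 3]
step 6 (fire t1): [1 6 1 3]

1 6 1 3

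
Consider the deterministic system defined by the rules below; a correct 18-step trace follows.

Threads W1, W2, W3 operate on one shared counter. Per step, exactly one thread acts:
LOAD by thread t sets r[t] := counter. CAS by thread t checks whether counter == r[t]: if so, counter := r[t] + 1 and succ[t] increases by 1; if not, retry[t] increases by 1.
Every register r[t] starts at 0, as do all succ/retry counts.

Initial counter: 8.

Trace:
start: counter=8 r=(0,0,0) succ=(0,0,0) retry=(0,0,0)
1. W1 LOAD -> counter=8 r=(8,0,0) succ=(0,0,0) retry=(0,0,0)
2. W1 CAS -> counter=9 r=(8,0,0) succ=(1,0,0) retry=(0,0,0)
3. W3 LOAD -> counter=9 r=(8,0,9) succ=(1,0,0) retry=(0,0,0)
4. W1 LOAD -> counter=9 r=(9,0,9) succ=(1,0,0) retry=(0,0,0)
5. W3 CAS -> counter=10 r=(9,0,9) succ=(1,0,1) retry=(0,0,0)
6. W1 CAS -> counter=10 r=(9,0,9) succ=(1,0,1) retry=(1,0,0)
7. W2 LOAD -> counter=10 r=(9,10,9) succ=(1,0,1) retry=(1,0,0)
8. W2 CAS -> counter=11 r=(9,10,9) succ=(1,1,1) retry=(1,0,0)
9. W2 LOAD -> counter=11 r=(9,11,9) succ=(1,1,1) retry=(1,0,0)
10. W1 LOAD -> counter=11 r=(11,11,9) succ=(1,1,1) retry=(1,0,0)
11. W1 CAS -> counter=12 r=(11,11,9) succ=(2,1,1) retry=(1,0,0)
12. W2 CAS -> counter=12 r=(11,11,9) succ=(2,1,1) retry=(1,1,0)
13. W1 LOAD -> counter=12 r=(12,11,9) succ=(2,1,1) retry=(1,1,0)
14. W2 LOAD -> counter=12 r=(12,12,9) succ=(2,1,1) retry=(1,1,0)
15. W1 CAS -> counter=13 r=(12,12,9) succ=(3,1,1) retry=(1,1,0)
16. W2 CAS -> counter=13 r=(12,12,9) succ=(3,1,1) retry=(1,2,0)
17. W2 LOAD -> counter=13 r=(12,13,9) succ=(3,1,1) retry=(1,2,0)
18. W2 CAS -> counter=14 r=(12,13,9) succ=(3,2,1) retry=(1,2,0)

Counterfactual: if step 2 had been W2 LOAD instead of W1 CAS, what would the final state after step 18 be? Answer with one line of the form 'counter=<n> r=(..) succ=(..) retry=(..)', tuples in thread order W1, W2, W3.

counter=13 r=(11,12,8) succ=(2,2,1) retry=(1,2,0)

(re-executing from step 2 with the substitution; state before step 2: counter=8 r=(8,0,0) succ=(0,0,0) retry=(0,0,0))
2. W2 LOAD -> counter=8 r=(8,8,0) succ=(0,0,0) retry=(0,0,0)
3. W3 LOAD -> counter=8 r=(8,8,8) succ=(0,0,0) retry=(0,0,0)
4. W1 LOAD -> counter=8 r=(8,8,8) succ=(0,0,0) retry=(0,0,0)
5. W3 CAS -> counter=9 r=(8,8,8) succ=(0,0,1) retry=(0,0,0)
6. W1 CAS -> counter=9 r=(8,8,8) succ=(0,0,1) retry=(1,0,0)
7. W2 LOAD -> counter=9 r=(8,9,8) succ=(0,0,1) retry=(1,0,0)
8. W2 CAS -> counter=10 r=(8,9,8) succ=(0,1,1) retry=(1,0,0)
9. W2 LOAD -> counter=10 r=(8,10,8) succ=(0,1,1) retry=(1,0,0)
10. W1 LOAD -> counter=10 r=(10,10,8) succ=(0,1,1) retry=(1,0,0)
11. W1 CAS -> counter=11 r=(10,10,8) succ=(1,1,1) retry=(1,0,0)
12. W2 CAS -> counter=11 r=(10,10,8) succ=(1,1,1) retry=(1,1,0)
13. W1 LOAD -> counter=11 r=(11,10,8) succ=(1,1,1) retry=(1,1,0)
14. W2 LOAD -> counter=11 r=(11,11,8) succ=(1,1,1) retry=(1,1,0)
15. W1 CAS -> counter=12 r=(11,11,8) succ=(2,1,1) retry=(1,1,0)
16. W2 CAS -> counter=12 r=(11,11,8) succ=(2,1,1) retry=(1,2,0)
17. W2 LOAD -> counter=12 r=(11,12,8) succ=(2,1,1) retry=(1,2,0)
18. W2 CAS -> counter=13 r=(11,12,8) succ=(2,2,1) retry=(1,2,0)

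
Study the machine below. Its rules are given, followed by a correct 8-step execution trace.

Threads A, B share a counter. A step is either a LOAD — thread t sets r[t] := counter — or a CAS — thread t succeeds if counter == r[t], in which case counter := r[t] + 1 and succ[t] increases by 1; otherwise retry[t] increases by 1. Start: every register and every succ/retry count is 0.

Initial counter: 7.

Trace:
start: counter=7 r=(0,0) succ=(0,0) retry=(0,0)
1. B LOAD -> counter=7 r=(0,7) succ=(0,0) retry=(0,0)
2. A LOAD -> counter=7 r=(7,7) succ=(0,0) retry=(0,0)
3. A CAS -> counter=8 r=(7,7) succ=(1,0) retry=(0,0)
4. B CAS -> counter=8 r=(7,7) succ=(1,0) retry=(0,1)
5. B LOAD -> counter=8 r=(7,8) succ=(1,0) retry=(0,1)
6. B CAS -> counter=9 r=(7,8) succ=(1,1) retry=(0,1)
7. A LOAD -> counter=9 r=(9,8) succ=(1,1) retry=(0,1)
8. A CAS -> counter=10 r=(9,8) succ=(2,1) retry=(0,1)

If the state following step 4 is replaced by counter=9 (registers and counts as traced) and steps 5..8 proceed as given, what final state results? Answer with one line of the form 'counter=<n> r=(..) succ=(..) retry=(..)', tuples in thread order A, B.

counter=11 r=(10,9) succ=(2,1) retry=(0,1)

state after step 4 := counter=9 r=(7,7) succ=(1,0) retry=(0,1)
5. B LOAD -> counter=9 r=(7,9) succ=(1,0) retry=(0,1)
6. B CAS -> counter=10 r=(7,9) succ=(1,1) retry=(0,1)
7. A LOAD -> counter=10 r=(10,9) succ=(1,1) retry=(0,1)
8. A CAS -> counter=11 r=(10,9) succ=(2,1) retry=(0,1)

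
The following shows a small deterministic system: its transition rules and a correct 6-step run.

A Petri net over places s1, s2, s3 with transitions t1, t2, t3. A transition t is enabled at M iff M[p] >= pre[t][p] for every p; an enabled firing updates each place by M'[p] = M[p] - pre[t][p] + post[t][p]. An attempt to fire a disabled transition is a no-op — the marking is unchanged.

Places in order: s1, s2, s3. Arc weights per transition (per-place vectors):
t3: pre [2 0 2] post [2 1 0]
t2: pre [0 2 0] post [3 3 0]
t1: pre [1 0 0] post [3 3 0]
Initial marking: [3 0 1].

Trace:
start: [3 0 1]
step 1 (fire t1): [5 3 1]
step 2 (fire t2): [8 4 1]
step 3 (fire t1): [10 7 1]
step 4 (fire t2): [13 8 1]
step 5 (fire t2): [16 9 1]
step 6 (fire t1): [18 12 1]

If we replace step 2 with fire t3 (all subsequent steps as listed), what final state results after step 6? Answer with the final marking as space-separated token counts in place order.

15 11 1

(re-executing from step 2 with the substitution; state before step 2: [5 3 1])
step 2 (fire t3): [5 3 1]
step 3 (fire t1): [7 6 1]
step 4 (fire t2): [10 7 1]
step 5 (fire t2): [13 8 1]
step 6 (fire t1): [15 11 1]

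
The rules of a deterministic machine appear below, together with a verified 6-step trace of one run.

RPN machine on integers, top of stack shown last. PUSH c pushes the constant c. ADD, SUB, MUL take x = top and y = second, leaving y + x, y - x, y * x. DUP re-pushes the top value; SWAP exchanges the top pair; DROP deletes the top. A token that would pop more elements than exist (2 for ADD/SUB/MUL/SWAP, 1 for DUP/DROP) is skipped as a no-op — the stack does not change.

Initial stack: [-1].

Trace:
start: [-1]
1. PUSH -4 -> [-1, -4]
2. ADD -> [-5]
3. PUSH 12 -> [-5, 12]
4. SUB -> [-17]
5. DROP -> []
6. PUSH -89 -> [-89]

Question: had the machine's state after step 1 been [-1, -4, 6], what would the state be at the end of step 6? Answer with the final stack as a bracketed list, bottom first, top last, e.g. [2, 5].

[-1, -89]

state after step 1 := [-1, -4, 6]
2. ADD -> [-1, 2]
3. PUSH 12 -> [-1, 2, 12]
4. SUB -> [-1, -10]
5. DROP -> [-1]
6. PUSH -89 -> [-1, -89]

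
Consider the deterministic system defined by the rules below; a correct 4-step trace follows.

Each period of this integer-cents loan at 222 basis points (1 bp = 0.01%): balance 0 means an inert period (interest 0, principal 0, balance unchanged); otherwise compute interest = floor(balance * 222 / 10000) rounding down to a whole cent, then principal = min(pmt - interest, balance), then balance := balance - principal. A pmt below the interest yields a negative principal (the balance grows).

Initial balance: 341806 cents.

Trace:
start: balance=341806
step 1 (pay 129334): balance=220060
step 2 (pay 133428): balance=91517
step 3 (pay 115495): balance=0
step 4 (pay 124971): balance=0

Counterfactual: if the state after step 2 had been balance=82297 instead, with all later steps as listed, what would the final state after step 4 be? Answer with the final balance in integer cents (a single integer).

0

state after step 2 := balance=82297
step 3 (pay 115495): balance=0
step 4 (pay 124971): balance=0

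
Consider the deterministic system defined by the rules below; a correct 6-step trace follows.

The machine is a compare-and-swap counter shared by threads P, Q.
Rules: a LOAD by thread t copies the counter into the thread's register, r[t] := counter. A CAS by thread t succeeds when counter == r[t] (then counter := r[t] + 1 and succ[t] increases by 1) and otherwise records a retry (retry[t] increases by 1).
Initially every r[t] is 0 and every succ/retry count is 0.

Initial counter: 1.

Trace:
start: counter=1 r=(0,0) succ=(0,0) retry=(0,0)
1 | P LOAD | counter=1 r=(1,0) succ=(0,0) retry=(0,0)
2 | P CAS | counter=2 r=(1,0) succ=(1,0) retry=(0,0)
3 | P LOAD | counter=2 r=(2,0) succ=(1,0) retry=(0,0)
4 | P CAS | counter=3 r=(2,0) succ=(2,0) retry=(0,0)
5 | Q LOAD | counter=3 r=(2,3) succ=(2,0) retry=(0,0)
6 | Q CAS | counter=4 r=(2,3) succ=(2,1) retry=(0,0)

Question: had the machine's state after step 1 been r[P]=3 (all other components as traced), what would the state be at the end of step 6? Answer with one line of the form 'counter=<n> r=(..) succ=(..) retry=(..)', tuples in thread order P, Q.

state after step 1 := counter=1 r=(3,0) succ=(0,0) retry=(0,0)
2 | P CAS | counter=1 r=(3,0) succ=(0,0) retry=(1,0)
3 | P LOAD | counter=1 r=(1,0) succ=(0,0) retry=(1,0)
4 | P CAS | counter=2 r=(1,0) succ=(1,0) retry=(1,0)
5 | Q LOAD | counter=2 r=(1,2) succ=(1,0) retry=(1,0)
6 | Q CAS | counter=3 r=(1,2) succ=(1,1) retry=(1,0)

counter=3 r=(1,2) succ=(1,1) retry=(1,0)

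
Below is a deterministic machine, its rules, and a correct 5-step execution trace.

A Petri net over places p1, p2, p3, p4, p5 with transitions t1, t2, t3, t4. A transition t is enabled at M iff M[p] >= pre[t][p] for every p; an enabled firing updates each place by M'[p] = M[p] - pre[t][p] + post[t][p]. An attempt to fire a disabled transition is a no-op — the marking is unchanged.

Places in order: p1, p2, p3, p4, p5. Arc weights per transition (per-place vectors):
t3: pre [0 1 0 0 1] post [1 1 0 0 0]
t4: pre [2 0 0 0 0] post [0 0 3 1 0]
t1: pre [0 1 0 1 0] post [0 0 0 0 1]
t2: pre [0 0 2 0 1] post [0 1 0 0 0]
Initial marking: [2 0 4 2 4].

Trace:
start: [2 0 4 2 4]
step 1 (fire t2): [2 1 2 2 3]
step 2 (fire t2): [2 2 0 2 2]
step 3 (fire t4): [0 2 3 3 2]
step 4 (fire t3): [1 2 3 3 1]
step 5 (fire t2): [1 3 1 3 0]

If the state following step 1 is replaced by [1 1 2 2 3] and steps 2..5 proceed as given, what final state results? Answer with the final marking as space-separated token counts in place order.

state after step 1 := [1 1 2 2 3]
step 2 (fire t2): [1 2 0 2 2]
step 3 (fire t4): [1 2 0 2 2]
step 4 (fire t3): [2 2 0 2 1]
step 5 (fire t2): [2 2 0 2 1]

2 2 0 2 1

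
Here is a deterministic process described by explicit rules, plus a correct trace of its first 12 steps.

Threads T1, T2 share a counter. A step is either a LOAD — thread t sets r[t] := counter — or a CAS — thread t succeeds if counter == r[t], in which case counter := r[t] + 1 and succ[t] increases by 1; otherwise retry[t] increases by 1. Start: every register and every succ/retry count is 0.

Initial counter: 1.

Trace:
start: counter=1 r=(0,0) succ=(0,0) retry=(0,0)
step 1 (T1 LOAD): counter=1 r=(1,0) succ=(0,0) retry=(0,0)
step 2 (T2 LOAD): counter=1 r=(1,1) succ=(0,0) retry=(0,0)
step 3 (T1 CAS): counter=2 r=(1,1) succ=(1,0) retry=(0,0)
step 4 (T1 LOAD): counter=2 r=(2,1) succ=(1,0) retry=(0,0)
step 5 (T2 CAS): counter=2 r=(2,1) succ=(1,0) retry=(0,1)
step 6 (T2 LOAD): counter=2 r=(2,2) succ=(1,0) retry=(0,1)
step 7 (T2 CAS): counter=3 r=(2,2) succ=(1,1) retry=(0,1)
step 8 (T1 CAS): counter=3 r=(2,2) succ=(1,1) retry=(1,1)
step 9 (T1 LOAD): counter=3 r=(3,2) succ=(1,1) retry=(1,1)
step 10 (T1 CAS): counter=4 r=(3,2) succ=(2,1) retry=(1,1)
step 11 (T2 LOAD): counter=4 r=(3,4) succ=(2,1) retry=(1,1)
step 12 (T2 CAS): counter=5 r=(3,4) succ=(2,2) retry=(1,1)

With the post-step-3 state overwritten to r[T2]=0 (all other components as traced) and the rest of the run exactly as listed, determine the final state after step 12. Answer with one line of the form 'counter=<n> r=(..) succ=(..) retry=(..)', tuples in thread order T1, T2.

state after step 3 := counter=2 r=(1,0) succ=(1,0) retry=(0,0)
step 4 (T1 LOAD): counter=2 r=(2,0) succ=(1,0) retry=(0,0)
step 5 (T2 CAS): counter=2 r=(2,0) succ=(1,0) retry=(0,1)
step 6 (T2 LOAD): counter=2 r=(2,2) succ=(1,0) retry=(0,1)
step 7 (T2 CAS): counter=3 r=(2,2) succ=(1,1) retry=(0,1)
step 8 (T1 CAS): counter=3 r=(2,2) succ=(1,1) retry=(1,1)
step 9 (T1 LOAD): counter=3 r=(3,2) succ=(1,1) retry=(1,1)
step 10 (T1 CAS): counter=4 r=(3,2) succ=(2,1) retry=(1,1)
step 11 (T2 LOAD): counter=4 r=(3,4) succ=(2,1) retry=(1,1)
step 12 (T2 CAS): counter=5 r=(3,4) succ=(2,2) retry=(1,1)

counter=5 r=(3,4) succ=(2,2) retry=(1,1)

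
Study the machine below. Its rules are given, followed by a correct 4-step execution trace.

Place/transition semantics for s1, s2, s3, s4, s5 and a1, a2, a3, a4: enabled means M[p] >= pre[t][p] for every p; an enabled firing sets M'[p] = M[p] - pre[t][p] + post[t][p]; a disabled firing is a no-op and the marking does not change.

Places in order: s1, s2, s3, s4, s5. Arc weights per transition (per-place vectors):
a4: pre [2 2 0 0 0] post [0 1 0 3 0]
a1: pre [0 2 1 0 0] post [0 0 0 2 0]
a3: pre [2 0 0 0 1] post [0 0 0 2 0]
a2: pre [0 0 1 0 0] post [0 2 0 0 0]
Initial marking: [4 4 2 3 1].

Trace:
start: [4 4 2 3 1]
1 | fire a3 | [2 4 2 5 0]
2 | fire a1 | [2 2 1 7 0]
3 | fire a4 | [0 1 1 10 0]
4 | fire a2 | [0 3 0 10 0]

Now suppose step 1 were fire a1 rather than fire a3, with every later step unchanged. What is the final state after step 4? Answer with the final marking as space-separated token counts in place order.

4 0 0 7 1

(re-executing from step 1 with the substitution; state before step 1: [4 4 2 3 1])
1 | fire a1 | [4 2 1 5 1]
2 | fire a1 | [4 0 0 7 1]
3 | fire a4 | [4 0 0 7 1]
4 | fire a2 | [4 0 0 7 1]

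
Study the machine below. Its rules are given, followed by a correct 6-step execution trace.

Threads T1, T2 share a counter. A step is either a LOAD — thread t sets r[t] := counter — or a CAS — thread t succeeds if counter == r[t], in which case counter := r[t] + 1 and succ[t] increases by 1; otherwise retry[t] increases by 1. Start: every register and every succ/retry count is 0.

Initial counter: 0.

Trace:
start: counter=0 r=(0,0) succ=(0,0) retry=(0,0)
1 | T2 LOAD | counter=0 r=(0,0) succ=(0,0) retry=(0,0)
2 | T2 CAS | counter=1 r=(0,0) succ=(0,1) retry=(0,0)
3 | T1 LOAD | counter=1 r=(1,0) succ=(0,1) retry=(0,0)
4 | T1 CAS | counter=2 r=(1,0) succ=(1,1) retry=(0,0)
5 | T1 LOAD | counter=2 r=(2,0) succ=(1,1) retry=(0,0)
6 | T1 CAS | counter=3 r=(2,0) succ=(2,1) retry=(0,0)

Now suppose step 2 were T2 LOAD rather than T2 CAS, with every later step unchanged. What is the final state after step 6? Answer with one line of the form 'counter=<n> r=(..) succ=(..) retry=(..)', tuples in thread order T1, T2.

counter=2 r=(1,0) succ=(2,0) retry=(0,0)

(re-executing from step 2 with the substitution; state before step 2: counter=0 r=(0,0) succ=(0,0) retry=(0,0))
2 | T2 LOAD | counter=0 r=(0,0) succ=(0,0) retry=(0,0)
3 | T1 LOAD | counter=0 r=(0,0) succ=(0,0) retry=(0,0)
4 | T1 CAS | counter=1 r=(0,0) succ=(1,0) retry=(0,0)
5 | T1 LOAD | counter=1 r=(1,0) succ=(1,0) retry=(0,0)
6 | T1 CAS | counter=2 r=(1,0) succ=(2,0) retry=(0,0)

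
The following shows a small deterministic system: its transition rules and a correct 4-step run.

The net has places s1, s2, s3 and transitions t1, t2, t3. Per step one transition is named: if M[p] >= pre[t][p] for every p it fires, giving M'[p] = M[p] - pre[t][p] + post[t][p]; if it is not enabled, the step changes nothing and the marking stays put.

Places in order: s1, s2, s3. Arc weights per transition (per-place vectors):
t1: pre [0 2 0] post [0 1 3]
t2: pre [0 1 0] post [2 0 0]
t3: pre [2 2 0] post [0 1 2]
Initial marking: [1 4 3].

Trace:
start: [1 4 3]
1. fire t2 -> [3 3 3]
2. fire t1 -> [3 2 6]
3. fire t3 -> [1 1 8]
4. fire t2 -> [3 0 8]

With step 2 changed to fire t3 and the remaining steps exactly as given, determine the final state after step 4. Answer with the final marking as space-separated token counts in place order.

3 1 5

(re-executing from step 2 with the substitution; state before step 2: [3 3 3])
2. fire t3 -> [1 2 5]
3. fire t3 -> [1 2 5]
4. fire t2 -> [3 1 5]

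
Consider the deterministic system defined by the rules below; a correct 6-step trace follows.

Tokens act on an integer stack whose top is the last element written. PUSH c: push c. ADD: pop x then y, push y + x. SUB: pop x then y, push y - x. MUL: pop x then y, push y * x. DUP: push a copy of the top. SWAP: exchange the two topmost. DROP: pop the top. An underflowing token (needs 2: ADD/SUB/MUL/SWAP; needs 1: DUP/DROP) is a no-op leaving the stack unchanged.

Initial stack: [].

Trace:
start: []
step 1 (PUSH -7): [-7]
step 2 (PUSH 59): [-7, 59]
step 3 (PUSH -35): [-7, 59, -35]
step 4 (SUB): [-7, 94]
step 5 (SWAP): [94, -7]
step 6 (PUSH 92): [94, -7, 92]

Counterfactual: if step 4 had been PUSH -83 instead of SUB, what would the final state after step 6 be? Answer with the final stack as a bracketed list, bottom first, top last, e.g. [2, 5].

[-7, 59, -83, -35, 92]

(re-executing from step 4 with the substitution; state before step 4: [-7, 59, -35])
step 4 (PUSH -83): [-7, 59, -35, -83]
step 5 (SWAP): [-7, 59, -83, -35]
step 6 (PUSH 92): [-7, 59, -83, -35, 92]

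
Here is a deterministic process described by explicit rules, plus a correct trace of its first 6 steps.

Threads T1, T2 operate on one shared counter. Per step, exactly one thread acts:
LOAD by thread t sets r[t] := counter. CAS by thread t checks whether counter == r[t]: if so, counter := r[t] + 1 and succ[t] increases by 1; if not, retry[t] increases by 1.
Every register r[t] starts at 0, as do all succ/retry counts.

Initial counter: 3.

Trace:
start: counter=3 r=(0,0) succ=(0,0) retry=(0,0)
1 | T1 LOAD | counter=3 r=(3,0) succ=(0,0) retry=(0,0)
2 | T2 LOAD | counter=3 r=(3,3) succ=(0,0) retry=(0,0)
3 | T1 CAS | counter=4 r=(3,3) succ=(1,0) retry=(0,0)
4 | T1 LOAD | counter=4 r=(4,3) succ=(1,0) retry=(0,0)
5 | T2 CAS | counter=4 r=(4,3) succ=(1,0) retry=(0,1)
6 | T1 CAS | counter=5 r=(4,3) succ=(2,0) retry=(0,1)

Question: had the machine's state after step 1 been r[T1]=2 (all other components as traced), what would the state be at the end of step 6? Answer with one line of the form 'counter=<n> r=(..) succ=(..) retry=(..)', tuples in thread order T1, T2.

state after step 1 := counter=3 r=(2,0) succ=(0,0) retry=(0,0)
2 | T2 LOAD | counter=3 r=(2,3) succ=(0,0) retry=(0,0)
3 | T1 CAS | counter=3 r=(2,3) succ=(0,0) retry=(1,0)
4 | T1 LOAD | counter=3 r=(3,3) succ=(0,0) retry=(1,0)
5 | T2 CAS | counter=4 r=(3,3) succ=(0,1) retry=(1,0)
6 | T1 CAS | counter=4 r=(3,3) succ=(0,1) retry=(2,0)

counter=4 r=(3,3) succ=(0,1) retry=(2,0)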